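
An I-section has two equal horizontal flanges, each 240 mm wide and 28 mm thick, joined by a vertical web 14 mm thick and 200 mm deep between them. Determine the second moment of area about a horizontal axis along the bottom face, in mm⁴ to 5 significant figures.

Split into non-overlapping primitives; take the origin at the lower-left of the bounding box.
Bottom flange: 240 × 28, A = 6 720 mm², y = 14 mm, Ī = 439 040 mm⁴.
Web: 14 × 200, A = 2 800 mm², y = 128 mm, Ī = 9 333 333 mm⁴.
Top flange: 240 × 28, A = 6 720 mm², y = 242 mm, Ī = 439 040 mm⁴.
Transfer each piece to the bottom edge using Ī + A·d² with d = y − 0:
  bottom flange: d = 14 mm → contributes +1 756 160 mm⁴
  web: d = 128 mm → contributes +55 208 533 mm⁴
  top flange: d = 242 mm → contributes +393 989 120 mm⁴
Total I = 450 953 813 mm⁴.

I_base ≈ 4.5095 × 10⁸ mm⁴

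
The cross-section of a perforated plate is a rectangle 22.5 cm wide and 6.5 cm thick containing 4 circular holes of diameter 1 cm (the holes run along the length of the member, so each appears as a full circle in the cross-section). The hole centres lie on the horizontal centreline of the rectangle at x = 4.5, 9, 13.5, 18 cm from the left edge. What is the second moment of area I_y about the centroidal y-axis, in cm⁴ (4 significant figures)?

I_y ≈ 6090 cm⁴

Treat the section as a set of non-overlapping primitives; coordinates are from the bounding-box lower-left.
Plate: 22.5 × 6.5, A = 146.25 cm², x = 11.25 cm, Ī = 6169.92 cm⁴.
Hole 1 (subtracted): ⌀1, A = 0.785398 cm², x = 4.5 cm, Ī = 0.0490874 cm⁴.
Hole 2 (subtracted): ⌀1, A = 0.785398 cm², x = 9 cm, Ī = 0.0490874 cm⁴.
Hole 3 (subtracted): ⌀1, A = 0.785398 cm², x = 13.5 cm, Ī = 0.0490874 cm⁴.
Hole 4 (subtracted): ⌀1, A = 0.785398 cm², x = 18 cm, Ī = 0.0490874 cm⁴.
By symmetry the centroid is at mid-width, x̄ = 11.25 cm.
Transfer each piece to the centroidal y-axis using Ī + A·d² with d = x − 11.25:
  plate: d = 0 cm → contributes +6169.92 cm⁴
  hole 1: d = -6.75 cm → contributes −35.8338 cm⁴
  hole 2: d = -2.25 cm → contributes −4.02517 cm⁴
  hole 3: d = 2.25 cm → contributes −4.02517 cm⁴
  hole 4: d = 6.75 cm → contributes −35.8338 cm⁴
Total I = 6090.2 cm⁴.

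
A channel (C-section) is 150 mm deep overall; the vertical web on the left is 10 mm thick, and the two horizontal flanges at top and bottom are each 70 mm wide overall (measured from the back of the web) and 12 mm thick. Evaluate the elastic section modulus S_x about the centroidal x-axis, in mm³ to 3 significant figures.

S_x ≈ 1.29 × 10⁵ mm³

Split into non-overlapping primitives; take the origin at the lower-left of the bounding box.
Web: 10 × 150, A = 1 500 mm², y = 75 mm, Ī = 2 812 500 mm⁴.
Top flange (beyond web): 60 × 12, A = 720 mm², y = 144 mm, Ī = 8 640 mm⁴.
Bottom flange (beyond web): 60 × 12, A = 720 mm², y = 6 mm, Ī = 8 640 mm⁴.
By symmetry the centroid is at mid-height, ȳ = 75 mm.
Transfer each piece to the centroidal x-axis using Ī + A·d² with d = y − 75:
  web: d = 0 mm → contributes +2 812 500 mm⁴
  top flange (beyond web): d = 69 mm → contributes +3 436 560 mm⁴
  bottom flange (beyond web): d = -69 mm → contributes +3 436 560 mm⁴
Total I = 9 685 620 mm⁴.
Extreme fibre distance c = 75 mm; S = I/c = 129 142 mm³.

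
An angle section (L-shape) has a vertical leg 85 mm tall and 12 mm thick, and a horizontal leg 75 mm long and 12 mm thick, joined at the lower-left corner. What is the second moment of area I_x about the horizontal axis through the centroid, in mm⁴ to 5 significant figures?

I_x ≈ 1.2016 × 10⁶ mm⁴

Decompose the section into non-overlapping parts with the origin at the bottom-left of its bounding rectangle.
Vertical leg: 12 × 85, A = 1 020 mm², y = 42.5 mm, Ī = 614 125 mm⁴.
Horizontal leg (remainder): 63 × 12, A = 756 mm², y = 6 mm, Ī = 9 072 mm⁴.
Centroid: ȳ = ΣA·y / ΣA = 26.96284 mm.
Transfer each piece to the horizontal axis through the centroid using Ī + A·d² with d = y − 26.96284:
  vertical leg: d = 15.53716 mm → contributes +860356.5 mm⁴
  horizontal leg (remainder): d = -20.96284 mm → contributes +341289.1 mm⁴
Total I = 1 201 646 mm⁴.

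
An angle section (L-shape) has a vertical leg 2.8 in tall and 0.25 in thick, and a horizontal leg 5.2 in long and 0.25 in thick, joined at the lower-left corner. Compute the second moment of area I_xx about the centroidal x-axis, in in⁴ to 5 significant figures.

Split into non-overlapping primitives; take the origin at the lower-left of the bounding box.
Vertical leg: 0.25 × 2.8, A = 0.7 in², y = 1.4 in, Ī = 0.4573333 in⁴.
Horizontal leg (remainder): 4.95 × 0.25, A = 1.2375 in², y = 0.125 in, Ī = 0.006445313 in⁴.
Centroid: ȳ = ΣA·y / ΣA = 0.5856452 in.
Transfer each piece to the centroidal x-axis using Ī + A·d² with d = y − 0.5856452:
  vertical leg: d = 0.8143548 in → contributes +0.921555 in⁴
  horizontal leg (remainder): d = -0.4606452 in → contributes +0.2690353 in⁴
Total I = 1.19059 in⁴.

I_xx ≈ 1.1906 in⁴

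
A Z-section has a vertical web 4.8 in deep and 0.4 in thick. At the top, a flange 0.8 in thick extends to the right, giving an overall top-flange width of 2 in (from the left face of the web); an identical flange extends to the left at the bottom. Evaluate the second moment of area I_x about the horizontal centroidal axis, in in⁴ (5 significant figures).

I_x ≈ 14.063 in⁴

Decompose the section into non-overlapping parts with the origin at the bottom-left of its bounding rectangle.
Web: 0.4 × 4.8, A = 1.92 in², y = 2.4 in, Ī = 3.6864 in⁴.
Top flange (beyond web): 1.6 × 0.8, A = 1.28 in², y = 4.4 in, Ī = 0.06826667 in⁴.
Bottom flange (beyond web): 1.6 × 0.8, A = 1.28 in², y = 0.4 in, Ī = 0.06826667 in⁴.
Centroid: ȳ = ΣA·y / ΣA = 2.4 in.
Transfer each piece to the horizontal centroidal axis using Ī + A·d² with d = y − 2.4:
  web: d = 0 in → contributes +3.6864 in⁴
  top flange (beyond web): d = 2 in → contributes +5.188267 in⁴
  bottom flange (beyond web): d = -2 in → contributes +5.188267 in⁴
Total I = 14.06293 in⁴.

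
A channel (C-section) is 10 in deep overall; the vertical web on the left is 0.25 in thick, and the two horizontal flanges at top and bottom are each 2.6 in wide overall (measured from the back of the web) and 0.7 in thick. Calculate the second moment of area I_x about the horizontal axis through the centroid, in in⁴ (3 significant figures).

Treat the section as a set of non-overlapping primitives; coordinates are from the bounding-box lower-left.
Web: 0.25 × 10, A = 2.5 in², y = 5 in, Ī = 20.833 in⁴.
Top flange (beyond web): 2.35 × 0.7, A = 1.645 in², y = 9.65 in, Ī = 0.067171 in⁴.
Bottom flange (beyond web): 2.35 × 0.7, A = 1.645 in², y = 0.35 in, Ī = 0.067171 in⁴.
By symmetry the centroid is at mid-height, ȳ = 5 in.
Transfer each piece to the horizontal axis through the centroid using Ī + A·d² with d = y − 5:
  web: d = 0 in → contributes +20.833 in⁴
  top flange (beyond web): d = 4.65 in → contributes +35.636 in⁴
  bottom flange (beyond web): d = -4.65 in → contributes +35.636 in⁴
Total I = 92.106 in⁴.

I_x ≈ 92.1 in⁴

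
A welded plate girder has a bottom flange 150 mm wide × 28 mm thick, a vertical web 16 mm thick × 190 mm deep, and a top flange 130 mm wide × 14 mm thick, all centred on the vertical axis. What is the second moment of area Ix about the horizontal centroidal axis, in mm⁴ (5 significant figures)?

Split into non-overlapping primitives; take the origin at the lower-left of the bounding box.
Bottom plate: 150 × 28, A = 4 200 mm², y = 14 mm, Ī = 274 400 mm⁴.
Web plate: 16 × 190, A = 3 040 mm², y = 123 mm, Ī = 9 145 333 mm⁴.
Top plate: 130 × 14, A = 1 820 mm², y = 225 mm, Ī = 29726.67 mm⁴.
Centroid: ȳ = ΣA·y / ΣA = 92.96026 mm.
Transfer each piece to the horizontal centroidal axis using Ī + A·d² with d = y − 92.96026:
  bottom plate: d = -78.96026 mm → contributes +26 460 238 mm⁴
  web plate: d = 30.03974 mm → contributes +11 888 586 mm⁴
  top plate: d = 132.0397 mm → contributes +31 760 501 mm⁴
Total I = 70 109 326 mm⁴.

Ix ≈ 7.0109 × 10⁷ mm⁴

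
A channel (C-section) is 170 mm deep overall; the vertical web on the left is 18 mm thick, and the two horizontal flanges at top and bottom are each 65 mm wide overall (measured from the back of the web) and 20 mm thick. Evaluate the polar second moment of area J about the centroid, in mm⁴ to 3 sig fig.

J ≈ 1.97 × 10⁷ mm⁴

Treat the section as a set of non-overlapping primitives; coordinates are from the bounding-box lower-left.
Web: 18 × 170, A = 3 060 mm², y = 85 mm, Ī = 7 369 500 mm⁴.
Top flange (beyond web): 47 × 20, A = 940 mm², y = 160 mm, Ī = 31 333 mm⁴.
Bottom flange (beyond web): 47 × 20, A = 940 mm², y = 10 mm, Ī = 31 333 mm⁴.
By symmetry the centroid is at mid-height, ȳ = 85 mm.
Transfer each piece to the centroidal x-axis using Ī + A·d² with d = y − 85:
  web: d = 0 mm → contributes +7 369 500 mm⁴
  top flange (beyond web): d = 75 mm → contributes +5 318 833 mm⁴
  bottom flange (beyond web): d = -75 mm → contributes +5 318 833 mm⁴
Total I = 18 007 167 mm⁴.
For the y-axis: x̄ = 21.368 mm.
Repeating about the centroidal y-axis gives I_y = 1 658 736 mm⁴.
Polar second moment: J = I_x + I_y = 19 665 903 mm⁴.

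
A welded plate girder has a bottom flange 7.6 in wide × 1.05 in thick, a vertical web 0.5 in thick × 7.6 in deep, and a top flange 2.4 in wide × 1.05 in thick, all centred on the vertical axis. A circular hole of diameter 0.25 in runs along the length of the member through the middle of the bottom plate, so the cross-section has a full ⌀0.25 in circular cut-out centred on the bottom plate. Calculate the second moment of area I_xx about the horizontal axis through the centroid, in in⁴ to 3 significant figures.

I_xx ≈ 176 in⁴

Split into non-overlapping primitives; take the origin at the lower-left of the bounding box.
Bottom plate: 7.6 × 1.05, A = 7.98 in², y = 0.525 in, Ī = 0.73316 in⁴.
Web plate: 0.5 × 7.6, A = 3.8 in², y = 4.85 in, Ī = 18.291 in⁴.
Top plate: 2.4 × 1.05, A = 2.52 in², y = 9.175 in, Ī = 0.23153 in⁴.
Hole (subtracted): ⌀0.25, A = 0.049087 in², y = 0.525 in, Ī = 0.00019175 in⁴.
Centroid: ȳ = ΣA·y / ΣA = 3.2078 in.
Transfer each piece to the horizontal axis through the centroid using Ī + A·d² with d = y − 3.2078:
  bottom plate: d = -2.6828 in → contributes +58.17 in⁴
  web plate: d = 1.6422 in → contributes +28.538 in⁴
  top plate: d = 5.9672 in → contributes +89.961 in⁴
  hole: d = -2.6828 in → contributes −0.35351 in⁴
Total I = 176.32 in⁴.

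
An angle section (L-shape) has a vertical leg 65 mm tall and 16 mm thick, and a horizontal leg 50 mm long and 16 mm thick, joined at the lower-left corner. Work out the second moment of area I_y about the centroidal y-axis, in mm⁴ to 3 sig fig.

Split into non-overlapping primitives; take the origin at the lower-left of the bounding box.
Vertical leg: 16 × 65, A = 1 040 mm², x = 8 mm, Ī = 22 187 mm⁴.
Horizontal leg (remainder): 34 × 16, A = 544 mm², x = 33 mm, Ī = 52 405 mm⁴.
Centroid: x̄ = ΣA·x / ΣA = 16.586 mm.
Transfer each piece to the centroidal y-axis using Ī + A·d² with d = x − 16.586:
  vertical leg: d = -8.5859 mm → contributes +98 852 mm⁴
  horizontal leg (remainder): d = 16.414 mm → contributes +198 972 mm⁴
Total I = 297 824 mm⁴.

I_y ≈ 2.98 × 10⁵ mm⁴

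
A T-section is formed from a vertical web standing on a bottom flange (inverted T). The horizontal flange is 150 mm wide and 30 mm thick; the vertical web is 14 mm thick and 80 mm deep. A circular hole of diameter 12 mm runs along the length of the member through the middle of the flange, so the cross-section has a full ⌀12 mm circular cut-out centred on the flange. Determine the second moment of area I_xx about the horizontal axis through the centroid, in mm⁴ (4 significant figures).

Break the section into simple shapes (no overlaps), measuring from the bottom-left corner of the bounding box.
Flange: 150 × 30, A = 4 500 mm², y = 15 mm, Ī = 337 500 mm⁴.
Web: 14 × 80, A = 1 120 mm², y = 70 mm, Ī = 597 333 mm⁴.
Hole (subtracted): ⌀12, A = 113.097 mm², y = 15 mm, Ī = 1017.88 mm⁴.
Centroid: ȳ = ΣA·y / ΣA = 26.186 mm.
Transfer each piece to the horizontal axis through the centroid using Ī + A·d² with d = y − 26.186:
  flange: d = -11.186 mm → contributes +900 566 mm⁴
  web: d = 43.814 mm → contributes +2 747 364 mm⁴
  hole: d = -11.186 mm → contributes −15169.3 mm⁴
Total I = 3 632 760 mm⁴.

I_xx ≈ 3.633 × 10⁶ mm⁴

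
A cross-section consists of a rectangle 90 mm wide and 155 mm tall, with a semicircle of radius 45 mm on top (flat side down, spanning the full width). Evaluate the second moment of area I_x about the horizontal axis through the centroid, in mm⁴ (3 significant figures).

Split into non-overlapping primitives; take the origin at the lower-left of the bounding box.
Rectangular body: 90 × 155, A = 13 950 mm², y = 77.5 mm, Ī = 27 929 063 mm⁴.
Semicircular cap: semicircle r = 45, A = 3180.9 mm², y = 174.1 mm, Ī = 450 072 mm⁴.
Centroid: ȳ = ΣA·y / ΣA = 95.436 mm.
Transfer each piece to the horizontal axis through the centroid using Ī + A·d² with d = y − 95.436:
  rectangular body: d = -17.936 mm → contributes +32 417 004 mm⁴
  semicircular cap: d = 78.662 mm → contributes +20 132 400 mm⁴
Total I = 52 549 404 mm⁴.

I_x ≈ 5.25 × 10⁷ mm⁴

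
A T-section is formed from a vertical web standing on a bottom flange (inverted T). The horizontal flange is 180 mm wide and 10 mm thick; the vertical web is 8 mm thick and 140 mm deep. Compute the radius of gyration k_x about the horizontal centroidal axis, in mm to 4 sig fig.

k_x ≈ 44.29 mm

Break the section into simple shapes (no overlaps), measuring from the bottom-left corner of the bounding box.
Flange: 180 × 10, A = 1 800 mm², y = 5 mm, Ī = 15 000 mm⁴.
Web: 8 × 140, A = 1 120 mm², y = 80 mm, Ī = 1 829 333 mm⁴.
Centroid: ȳ = ΣA·y / ΣA = 33.7671 mm.
Transfer each piece to the horizontal centroidal axis using Ī + A·d² with d = y − 33.7671:
  flange: d = -28.7671 mm → contributes +1 504 585 mm⁴
  web: d = 46.2329 mm → contributes +4 223 310 mm⁴
Total I = 5 727 895 mm⁴.
Radius of gyration: k = √(I/A) = √(5 727 895 / 2 920) = 44.29 mm.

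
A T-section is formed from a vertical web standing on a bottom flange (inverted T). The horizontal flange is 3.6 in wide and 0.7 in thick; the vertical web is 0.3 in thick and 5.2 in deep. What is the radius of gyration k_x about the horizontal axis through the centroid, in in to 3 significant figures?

Decompose the section into non-overlapping parts with the origin at the bottom-left of its bounding rectangle.
Flange: 3.6 × 0.7, A = 2.52 in², y = 0.35 in, Ī = 0.1029 in⁴.
Web: 0.3 × 5.2, A = 1.56 in², y = 3.3 in, Ī = 3.5152 in⁴.
Centroid: ȳ = ΣA·y / ΣA = 1.4779 in.
Transfer each piece to the horizontal axis through the centroid using Ī + A·d² with d = y − 1.4779:
  flange: d = -1.1279 in → contributes +3.309 in⁴
  web: d = 1.8221 in → contributes +8.6942 in⁴
Total I = 12.003 in⁴.
Radius of gyration: k = √(I/A) = √(12.003 / 4.08) = 1.7152 in.

k_x ≈ 1.72 in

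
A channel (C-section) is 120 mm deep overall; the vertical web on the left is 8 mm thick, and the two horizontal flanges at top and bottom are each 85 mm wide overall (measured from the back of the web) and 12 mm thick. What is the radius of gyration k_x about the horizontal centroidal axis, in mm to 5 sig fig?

Treat the section as a set of non-overlapping primitives; coordinates are from the bounding-box lower-left.
Web: 8 × 120, A = 960 mm², y = 60 mm, Ī = 1 152 000 mm⁴.
Top flange (beyond web): 77 × 12, A = 924 mm², y = 114 mm, Ī = 11 088 mm⁴.
Bottom flange (beyond web): 77 × 12, A = 924 mm², y = 6 mm, Ī = 11 088 mm⁴.
By symmetry the centroid is at mid-height, ȳ = 60 mm.
Transfer each piece to the horizontal centroidal axis using Ī + A·d² with d = y − 60:
  web: d = 0 mm → contributes +1 152 000 mm⁴
  top flange (beyond web): d = 54 mm → contributes +2 705 472 mm⁴
  bottom flange (beyond web): d = -54 mm → contributes +2 705 472 mm⁴
Total I = 6 562 944 mm⁴.
Radius of gyration: k = √(I/A) = √(6 562 944 / 2 808) = 48.34491 mm.

k_x ≈ 48.345 mm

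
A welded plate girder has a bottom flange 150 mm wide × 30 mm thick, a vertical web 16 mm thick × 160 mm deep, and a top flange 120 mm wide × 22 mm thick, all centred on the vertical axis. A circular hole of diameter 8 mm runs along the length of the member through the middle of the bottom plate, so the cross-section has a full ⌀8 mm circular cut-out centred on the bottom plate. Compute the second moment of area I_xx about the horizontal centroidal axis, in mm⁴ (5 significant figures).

I_xx ≈ 6.4475 × 10⁷ mm⁴

Split into non-overlapping primitives; take the origin at the lower-left of the bounding box.
Bottom plate: 150 × 30, A = 4 500 mm², y = 15 mm, Ī = 337 500 mm⁴.
Web plate: 16 × 160, A = 2 560 mm², y = 110 mm, Ī = 5 461 333 mm⁴.
Top plate: 120 × 22, A = 2 640 mm², y = 201 mm, Ī = 106 480 mm⁴.
Hole (subtracted): ⌀8, A = 50.26548 mm², y = 15 mm, Ī = 201.0619 mm⁴.
Centroid: ȳ = ΣA·y / ΣA = 91.08914 mm.
Transfer each piece to the horizontal centroidal axis using Ī + A·d² with d = y − 91.08914:
  bottom plate: d = -76.08914 mm → contributes +26 390 507 mm⁴
  web plate: d = 18.91086 mm → contributes +6 376 842 mm⁴
  top plate: d = 109.9109 mm → contributes +31 998 729 mm⁴
  hole: d = -76.08914 mm → contributes −291215.9 mm⁴
Total I = 64 474 862 mm⁴.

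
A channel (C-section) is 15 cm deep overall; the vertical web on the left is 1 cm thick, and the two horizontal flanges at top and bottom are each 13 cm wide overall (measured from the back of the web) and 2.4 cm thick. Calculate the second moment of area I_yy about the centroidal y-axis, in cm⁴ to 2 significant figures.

Break the section into simple shapes (no overlaps), measuring from the bottom-left corner of the bounding box.
Web: 1 × 15, A = 15 cm², x = 0.5 cm, Ī = 1.25 cm⁴.
Top flange (beyond web): 12 × 2.4, A = 28.8 cm², x = 7 cm, Ī = 345.6 cm⁴.
Bottom flange (beyond web): 12 × 2.4, A = 28.8 cm², x = 7 cm, Ī = 345.6 cm⁴.
Centroid: x̄ = ΣA·x / ΣA = 5.657 cm.
Transfer each piece to the centroidal y-axis using Ī + A·d² with d = x − 5.657:
  web: d = -5.157 cm → contributes +400.2 cm⁴
  top flange (beyond web): d = 1.343 cm → contributes +397.5 cm⁴
  bottom flange (beyond web): d = 1.343 cm → contributes +397.5 cm⁴
Total I = 1 195 cm⁴.

I_yy ≈ 1200 cm⁴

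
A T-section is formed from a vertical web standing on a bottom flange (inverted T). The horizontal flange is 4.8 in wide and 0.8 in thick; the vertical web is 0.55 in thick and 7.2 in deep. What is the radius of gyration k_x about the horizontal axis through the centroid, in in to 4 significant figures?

k_x ≈ 2.494 in

Split into non-overlapping primitives; take the origin at the lower-left of the bounding box.
Flange: 4.8 × 0.8, A = 3.84 in², y = 0.4 in, Ī = 0.2048 in⁴.
Web: 0.55 × 7.2, A = 3.96 in², y = 4.4 in, Ī = 17.1072 in⁴.
Centroid: ȳ = ΣA·y / ΣA = 2.43077 in.
Transfer each piece to the horizontal axis through the centroid using Ī + A·d² with d = y − 2.43077:
  flange: d = -2.03077 in → contributes +16.0411 in⁴
  web: d = 1.96923 in → contributes +32.4636 in⁴
Total I = 48.5046 in⁴.
Radius of gyration: k = √(I/A) = √(48.5046 / 7.8) = 2.4937 in.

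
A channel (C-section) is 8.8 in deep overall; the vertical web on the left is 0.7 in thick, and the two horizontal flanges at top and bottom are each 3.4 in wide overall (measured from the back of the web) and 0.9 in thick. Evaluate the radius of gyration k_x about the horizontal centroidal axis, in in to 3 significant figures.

k_x ≈ 3.24 in

Decompose the section into non-overlapping parts with the origin at the bottom-left of its bounding rectangle.
Web: 0.7 × 8.8, A = 6.16 in², y = 4.4 in, Ī = 39.753 in⁴.
Top flange (beyond web): 2.7 × 0.9, A = 2.43 in², y = 8.35 in, Ī = 0.16403 in⁴.
Bottom flange (beyond web): 2.7 × 0.9, A = 2.43 in², y = 0.45 in, Ī = 0.16403 in⁴.
By symmetry the centroid is at mid-height, ȳ = 4.4 in.
Transfer each piece to the horizontal centroidal axis using Ī + A·d² with d = y − 4.4:
  web: d = 0 in → contributes +39.753 in⁴
  top flange (beyond web): d = 3.95 in → contributes +38.078 in⁴
  bottom flange (beyond web): d = -3.95 in → contributes +38.078 in⁴
Total I = 115.91 in⁴.
Radius of gyration: k = √(I/A) = √(115.91 / 11.02) = 3.2432 in.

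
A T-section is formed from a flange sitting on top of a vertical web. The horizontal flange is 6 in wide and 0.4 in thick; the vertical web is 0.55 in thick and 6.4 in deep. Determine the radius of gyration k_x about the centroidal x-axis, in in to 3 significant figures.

k_x ≈ 2.20 in

Break the section into simple shapes (no overlaps), measuring from the bottom-left corner of the bounding box.
Flange: 6 × 0.4, A = 2.4 in², y = 6.6 in, Ī = 0.032 in⁴.
Web: 0.55 × 6.4, A = 3.52 in², y = 3.2 in, Ī = 12.015 in⁴.
Centroid: ȳ = ΣA·y / ΣA = 4.5784 in.
Transfer each piece to the centroidal x-axis using Ī + A·d² with d = y − 4.5784:
  flange: d = 2.0216 in → contributes +9.8407 in⁴
  web: d = -1.3784 in → contributes +18.703 in⁴
Total I = 28.543 in⁴.
Radius of gyration: k = √(I/A) = √(28.543 / 5.92) = 2.1958 in.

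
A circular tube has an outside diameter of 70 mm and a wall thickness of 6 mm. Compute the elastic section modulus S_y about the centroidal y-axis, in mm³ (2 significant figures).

Split into non-overlapping primitives; take the origin at the lower-left of the bounding box.
Outer circle: ⌀70, A = 3 848 mm², x = 35 mm, Ī = 1 178 588 mm⁴.
Bore (subtracted): ⌀58, A = 2 642 mm², x = 35 mm, Ī = 555 497 mm⁴.
By symmetry the centroid is at mid-width, x̄ = 35 mm.
All pieces are centred on the centroidal y-axis, so I = ΣĪ (holes subtracted) = 623 091 mm⁴.
Extreme fibre distance c = 35 mm; S = I/c = 17 803 mm³.

S_y ≈ 1.8 × 10⁴ mm³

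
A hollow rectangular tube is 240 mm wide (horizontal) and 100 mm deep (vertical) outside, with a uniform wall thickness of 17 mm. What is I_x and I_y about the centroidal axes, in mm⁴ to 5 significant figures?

I_x ≈ 1.5065 × 10⁷ mm⁴, I_y ≈ 6.7120 × 10⁷ mm⁴

Treat the section as a set of non-overlapping primitives; coordinates are from the bounding-box lower-left.
Outer rectangle: 240 × 100, A = 24 000 mm², y = 50 mm, Ī = 20 000 000 mm⁴.
Inner void (subtracted): 206 × 66, A = 13 596 mm², y = 50 mm, Ī = 4 935 348 mm⁴.
By symmetry the centroid is at mid-height, ȳ = 50 mm.
All pieces are centred on the centroidal x-axis, so I = ΣĪ (holes subtracted) = 15 064 652 mm⁴.
Repeating about the centroidal y-axis gives I_y = 67 120 012 mm⁴.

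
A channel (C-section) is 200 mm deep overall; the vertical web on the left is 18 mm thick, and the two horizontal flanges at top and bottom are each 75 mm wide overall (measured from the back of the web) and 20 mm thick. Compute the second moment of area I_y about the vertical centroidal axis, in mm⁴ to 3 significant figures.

Decompose the section into non-overlapping parts with the origin at the bottom-left of its bounding rectangle.
Web: 18 × 200, A = 3 600 mm², x = 9 mm, Ī = 97 200 mm⁴.
Top flange (beyond web): 57 × 20, A = 1 140 mm², x = 46.5 mm, Ī = 308 655 mm⁴.
Bottom flange (beyond web): 57 × 20, A = 1 140 mm², x = 46.5 mm, Ī = 308 655 mm⁴.
Centroid: x̄ = ΣA·x / ΣA = 23.541 mm.
Transfer each piece to the vertical centroidal axis using Ī + A·d² with d = x − 23.541:
  web: d = -14.541 mm → contributes +858 367 mm⁴
  top flange (beyond web): d = 22.959 mm → contributes +909 576 mm⁴
  bottom flange (beyond web): d = 22.959 mm → contributes +909 576 mm⁴
Total I = 2 677 520 mm⁴.

I_y ≈ 2.68 × 10⁶ mm⁴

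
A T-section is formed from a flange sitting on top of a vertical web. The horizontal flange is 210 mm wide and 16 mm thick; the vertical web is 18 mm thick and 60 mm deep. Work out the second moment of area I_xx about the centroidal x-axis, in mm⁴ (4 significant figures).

I_xx ≈ 1.576 × 10⁶ mm⁴

Decompose the section into non-overlapping parts with the origin at the bottom-left of its bounding rectangle.
Flange: 210 × 16, A = 3 360 mm², y = 68 mm, Ī = 71 680 mm⁴.
Web: 18 × 60, A = 1 080 mm², y = 30 mm, Ī = 324 000 mm⁴.
Centroid: ȳ = ΣA·y / ΣA = 58.7568 mm.
Transfer each piece to the centroidal x-axis using Ī + A·d² with d = y − 58.7568:
  flange: d = 9.24324 mm → contributes +358 750 mm⁴
  web: d = -28.7568 mm → contributes +1 217 107 mm⁴
Total I = 1 575 857 mm⁴.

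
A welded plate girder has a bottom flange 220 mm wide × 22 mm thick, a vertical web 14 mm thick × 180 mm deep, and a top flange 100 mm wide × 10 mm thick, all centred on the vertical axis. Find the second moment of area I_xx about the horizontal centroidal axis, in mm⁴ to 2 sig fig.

I_xx ≈ 4.7 × 10⁷ mm⁴

Decompose the section into non-overlapping parts with the origin at the bottom-left of its bounding rectangle.
Bottom plate: 220 × 22, A = 4 840 mm², y = 11 mm, Ī = 195 213 mm⁴.
Web plate: 14 × 180, A = 2 520 mm², y = 112 mm, Ī = 6 804 000 mm⁴.
Top plate: 100 × 10, A = 1 000 mm², y = 207 mm, Ī = 8 333 mm⁴.
Centroid: ȳ = ΣA·y / ΣA = 64.89 mm.
Transfer each piece to the horizontal centroidal axis using Ī + A·d² with d = y − 64.89:
  bottom plate: d = -53.89 mm → contributes +14 251 188 mm⁴
  web plate: d = 47.11 mm → contributes +12 396 779 mm⁴
  top plate: d = 142.1 mm → contributes +20 203 599 mm⁴
Total I = 46 851 565 mm⁴.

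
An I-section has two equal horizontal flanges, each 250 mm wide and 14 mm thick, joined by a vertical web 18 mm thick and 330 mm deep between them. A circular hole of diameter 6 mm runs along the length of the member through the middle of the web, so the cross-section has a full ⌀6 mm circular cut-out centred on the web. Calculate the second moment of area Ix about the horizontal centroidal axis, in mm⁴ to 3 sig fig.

Break the section into simple shapes (no overlaps), measuring from the bottom-left corner of the bounding box.
Bottom flange: 250 × 14, A = 3 500 mm², y = 7 mm, Ī = 57 167 mm⁴.
Web: 18 × 330, A = 5 940 mm², y = 179 mm, Ī = 53 905 500 mm⁴.
Top flange: 250 × 14, A = 3 500 mm², y = 351 mm, Ī = 57 167 mm⁴.
Hole (subtracted): ⌀6, A = 28.274 mm², y = 179 mm, Ī = 63.617 mm⁴.
By symmetry the centroid is at mid-height, ȳ = 179 mm.
Transfer each piece to the horizontal centroidal axis using Ī + A·d² with d = y − 179:
  bottom flange: d = -172 mm → contributes +103 601 167 mm⁴
  web: d = 0 mm → contributes +53 905 500 mm⁴
  top flange: d = 172 mm → contributes +103 601 167 mm⁴
  hole: d = 0 mm → contributes −63.617 mm⁴
Total I = 261 107 770 mm⁴.

Ix ≈ 2.61 × 10⁸ mm⁴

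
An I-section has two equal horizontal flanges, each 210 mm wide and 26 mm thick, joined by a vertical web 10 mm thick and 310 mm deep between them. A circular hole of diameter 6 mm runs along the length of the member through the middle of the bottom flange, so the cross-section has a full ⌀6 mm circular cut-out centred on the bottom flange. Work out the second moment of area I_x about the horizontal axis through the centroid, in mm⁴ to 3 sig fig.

I_x ≈ 3.33 × 10⁸ mm⁴

Split into non-overlapping primitives; take the origin at the lower-left of the bounding box.
Bottom flange: 210 × 26, A = 5 460 mm², y = 13 mm, Ī = 307 580 mm⁴.
Web: 10 × 310, A = 3 100 mm², y = 181 mm, Ī = 24 825 833 mm⁴.
Top flange: 210 × 26, A = 5 460 mm², y = 349 mm, Ī = 307 580 mm⁴.
Hole (subtracted): ⌀6, A = 28.274 mm², y = 13 mm, Ī = 63.617 mm⁴.
Centroid: ȳ = ΣA·y / ΣA = 181.34 mm.
Transfer each piece to the horizontal axis through the centroid using Ī + A·d² with d = y − 181.34:
  bottom flange: d = -168.34 mm → contributes +155 034 069 mm⁴
  web: d = -0.33949 mm → contributes +24 826 191 mm⁴
  top flange: d = 167.66 mm → contributes +153 788 430 mm⁴
  hole: d = -168.34 mm → contributes −801 307 mm⁴
Total I = 332 847 382 mm⁴.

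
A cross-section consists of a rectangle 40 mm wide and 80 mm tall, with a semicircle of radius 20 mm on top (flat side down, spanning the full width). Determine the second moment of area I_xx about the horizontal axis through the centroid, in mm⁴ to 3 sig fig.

I_xx ≈ 2.96 × 10⁶ mm⁴

Break the section into simple shapes (no overlaps), measuring from the bottom-left corner of the bounding box.
Rectangular body: 40 × 80, A = 3 200 mm², y = 40 mm, Ī = 1 706 667 mm⁴.
Semicircular cap: semicircle r = 20, A = 628.32 mm², y = 88.488 mm, Ī = 17 561 mm⁴.
Centroid: ȳ = ΣA·y / ΣA = 47.958 mm.
Transfer each piece to the horizontal axis through the centroid using Ī + A·d² with d = y − 47.958:
  rectangular body: d = -7.9581 mm → contributes +1 909 326 mm⁴
  semicircular cap: d = 40.53 mm → contributes +1 049 697 mm⁴
Total I = 2 959 023 mm⁴.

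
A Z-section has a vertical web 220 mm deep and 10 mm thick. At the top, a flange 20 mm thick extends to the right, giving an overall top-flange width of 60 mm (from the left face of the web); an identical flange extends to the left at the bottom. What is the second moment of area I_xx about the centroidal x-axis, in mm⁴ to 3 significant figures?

Decompose the section into non-overlapping parts with the origin at the bottom-left of its bounding rectangle.
Web: 10 × 220, A = 2 200 mm², y = 110 mm, Ī = 8 873 333 mm⁴.
Top flange (beyond web): 50 × 20, A = 1 000 mm², y = 210 mm, Ī = 33 333 mm⁴.
Bottom flange (beyond web): 50 × 20, A = 1 000 mm², y = 10 mm, Ī = 33 333 mm⁴.
Centroid: ȳ = ΣA·y / ΣA = 110 mm.
Transfer each piece to the centroidal x-axis using Ī + A·d² with d = y − 110:
  web: d = 0 mm → contributes +8 873 333 mm⁴
  top flange (beyond web): d = 100 mm → contributes +10 033 333 mm⁴
  bottom flange (beyond web): d = -100 mm → contributes +10 033 333 mm⁴
Total I = 28 940 000 mm⁴.

I_xx ≈ 2.89 × 10⁷ mm⁴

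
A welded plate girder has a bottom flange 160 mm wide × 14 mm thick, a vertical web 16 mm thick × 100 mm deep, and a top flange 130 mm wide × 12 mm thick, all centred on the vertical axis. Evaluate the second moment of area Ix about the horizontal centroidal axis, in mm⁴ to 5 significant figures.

Decompose the section into non-overlapping parts with the origin at the bottom-left of its bounding rectangle.
Bottom plate: 160 × 14, A = 2 240 mm², y = 7 mm, Ī = 36586.67 mm⁴.
Web plate: 16 × 100, A = 1 600 mm², y = 64 mm, Ī = 1 333 333 mm⁴.
Top plate: 130 × 12, A = 1 560 mm², y = 120 mm, Ī = 18 720 mm⁴.
Centroid: ȳ = ΣA·y / ΣA = 56.53333 mm.
Transfer each piece to the horizontal centroidal axis using Ī + A·d² with d = y − 56.53333:
  bottom plate: d = -49.53333 mm → contributes +5 532 541 mm⁴
  web plate: d = 7.466667 mm → contributes +1 422 535 mm⁴
  top plate: d = 63.46667 mm → contributes +6 302 428 mm⁴
Total I = 13 257 504 mm⁴.

Ix ≈ 1.3258 × 10⁷ mm⁴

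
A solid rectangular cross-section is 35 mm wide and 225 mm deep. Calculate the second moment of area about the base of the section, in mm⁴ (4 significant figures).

The section: 35 × 225, A = 7 875 mm², y = 112.5 mm, Ī = 33 222 656 mm⁴.
Transfer it to the bottom edge using Ī + A·d² with d = y − 0:
  the section: d = 112.5 mm → contributes +132 890 625 mm⁴
Total I = 132 890 625 mm⁴.

I_base ≈ 1.329 × 10⁸ mm⁴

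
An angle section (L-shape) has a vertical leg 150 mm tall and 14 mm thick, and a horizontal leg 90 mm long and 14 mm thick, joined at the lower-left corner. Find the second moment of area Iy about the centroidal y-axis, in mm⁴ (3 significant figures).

Iy ≈ 1.98 × 10⁶ mm⁴

Treat the section as a set of non-overlapping primitives; coordinates are from the bounding-box lower-left.
Vertical leg: 14 × 150, A = 2 100 mm², x = 7 mm, Ī = 34 300 mm⁴.
Horizontal leg (remainder): 76 × 14, A = 1 064 mm², x = 52 mm, Ī = 512 139 mm⁴.
Centroid: x̄ = ΣA·x / ΣA = 22.133 mm.
Transfer each piece to the centroidal y-axis using Ī + A·d² with d = x − 22.133:
  vertical leg: d = -15.133 mm → contributes +515 200 mm⁴
  horizontal leg (remainder): d = 29.867 mm → contributes +1 461 283 mm⁴
Total I = 1 976 483 mm⁴.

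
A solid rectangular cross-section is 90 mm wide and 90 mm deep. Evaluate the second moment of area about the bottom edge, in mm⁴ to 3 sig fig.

The section: 90 × 90, A = 8 100 mm², y = 45 mm, Ī = 5 467 500 mm⁴.
Transfer it to a horizontal axis along the bottom face using Ī + A·d² with d = y − 0:
  the section: d = 45 mm → contributes +21 870 000 mm⁴
Total I = 21 870 000 mm⁴.

I_base ≈ 2.19 × 10⁷ mm⁴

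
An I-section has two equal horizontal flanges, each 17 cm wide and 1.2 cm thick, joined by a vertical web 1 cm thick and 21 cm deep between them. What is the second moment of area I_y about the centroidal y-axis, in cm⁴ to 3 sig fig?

I_y ≈ 984 cm⁴

Treat the section as a set of non-overlapping primitives; coordinates are from the bounding-box lower-left.
Bottom flange: 17 × 1.2, A = 20.4 cm², x = 8.5 cm, Ī = 491.3 cm⁴.
Web: 1 × 21, A = 21 cm², x = 8.5 cm, Ī = 1.75 cm⁴.
Top flange: 17 × 1.2, A = 20.4 cm², x = 8.5 cm, Ī = 491.3 cm⁴.
By symmetry the centroid is at mid-width, x̄ = 8.5 cm.
All pieces are centred on the centroidal y-axis, so I = ΣĪ = 984.35 cm⁴.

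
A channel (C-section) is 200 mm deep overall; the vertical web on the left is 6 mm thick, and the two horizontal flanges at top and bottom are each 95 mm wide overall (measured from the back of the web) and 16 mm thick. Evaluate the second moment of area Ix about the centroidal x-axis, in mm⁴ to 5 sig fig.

Ix ≈ 2.8166 × 10⁷ mm⁴

Treat the section as a set of non-overlapping primitives; coordinates are from the bounding-box lower-left.
Web: 6 × 200, A = 1 200 mm², y = 100 mm, Ī = 4 000 000 mm⁴.
Top flange (beyond web): 89 × 16, A = 1 424 mm², y = 192 mm, Ī = 30378.67 mm⁴.
Bottom flange (beyond web): 89 × 16, A = 1 424 mm², y = 8 mm, Ī = 30378.67 mm⁴.
By symmetry the centroid is at mid-height, ȳ = 100 mm.
Transfer each piece to the centroidal x-axis using Ī + A·d² with d = y − 100:
  web: d = 0 mm → contributes +4 000 000 mm⁴
  top flange (beyond web): d = 92 mm → contributes +12 083 115 mm⁴
  bottom flange (beyond web): d = -92 mm → contributes +12 083 115 mm⁴
Total I = 28 166 229 mm⁴.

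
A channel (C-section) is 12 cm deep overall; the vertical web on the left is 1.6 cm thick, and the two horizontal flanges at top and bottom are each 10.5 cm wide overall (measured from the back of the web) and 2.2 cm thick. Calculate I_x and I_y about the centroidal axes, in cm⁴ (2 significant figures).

I_x ≈ 1200 cm⁴, I_y ≈ 620 cm⁴

Split into non-overlapping primitives; take the origin at the lower-left of the bounding box.
Web: 1.6 × 12, A = 19.2 cm², y = 6 cm, Ī = 230.4 cm⁴.
Top flange (beyond web): 8.9 × 2.2, A = 19.58 cm², y = 10.9 cm, Ī = 7.897 cm⁴.
Bottom flange (beyond web): 8.9 × 2.2, A = 19.58 cm², y = 1.1 cm, Ī = 7.897 cm⁴.
By symmetry the centroid is at mid-height, ȳ = 6 cm.
Transfer each piece to the centroidal x-axis using Ī + A·d² with d = y − 6:
  web: d = 0 cm → contributes +230.4 cm⁴
  top flange (beyond web): d = 4.9 cm → contributes +478 cm⁴
  bottom flange (beyond web): d = -4.9 cm → contributes +478 cm⁴
Total I = 1 186 cm⁴.
For the y-axis: x̄ = 4.323 cm.
Repeating about the centroidal y-axis gives I_y = 617.7 cm⁴.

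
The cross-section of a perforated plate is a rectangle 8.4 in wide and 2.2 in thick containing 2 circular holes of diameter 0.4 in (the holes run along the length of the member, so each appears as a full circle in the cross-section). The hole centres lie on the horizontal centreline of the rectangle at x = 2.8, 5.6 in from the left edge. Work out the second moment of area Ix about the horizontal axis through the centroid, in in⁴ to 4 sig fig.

Ix ≈ 7.451 in⁴

Decompose the section into non-overlapping parts with the origin at the bottom-left of its bounding rectangle.
Plate: 8.4 × 2.2, A = 18.48 in², y = 1.1 in, Ī = 7.4536 in⁴.
Hole 1 (subtracted): ⌀0.4, A = 0.125664 in², y = 1.1 in, Ī = 0.00125664 in⁴.
Hole 2 (subtracted): ⌀0.4, A = 0.125664 in², y = 1.1 in, Ī = 0.00125664 in⁴.
By symmetry the centroid is at mid-height, ȳ = 1.1 in.
All pieces are centred on the horizontal axis through the centroid, so I = ΣĪ (holes subtracted) = 7.45109 in⁴.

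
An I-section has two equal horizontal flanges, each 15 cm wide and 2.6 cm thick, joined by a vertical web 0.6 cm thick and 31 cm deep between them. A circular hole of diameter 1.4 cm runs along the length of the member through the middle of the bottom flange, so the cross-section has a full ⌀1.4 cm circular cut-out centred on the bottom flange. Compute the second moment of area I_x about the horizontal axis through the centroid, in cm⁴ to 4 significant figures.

I_x ≈ 2.311 × 10⁴ cm⁴

Split into non-overlapping primitives; take the origin at the lower-left of the bounding box.
Bottom flange: 15 × 2.6, A = 39 cm², y = 1.3 cm, Ī = 21.97 cm⁴.
Web: 0.6 × 31, A = 18.6 cm², y = 18.1 cm, Ī = 1489.55 cm⁴.
Top flange: 15 × 2.6, A = 39 cm², y = 34.9 cm, Ī = 21.97 cm⁴.
Hole (subtracted): ⌀1.4, A = 1.53938 cm², y = 1.3 cm, Ī = 0.188574 cm⁴.
Centroid: ȳ = ΣA·y / ΣA = 18.3721 cm.
Transfer each piece to the horizontal axis through the centroid using Ī + A·d² with d = y − 18.3721:
  bottom flange: d = -17.0721 cm → contributes +11388.7 cm⁴
  web: d = -0.272054 cm → contributes +1490.93 cm⁴
  top flange: d = 16.5279 cm → contributes +10675.7 cm⁴
  hole: d = -17.0721 cm → contributes −448.849 cm⁴
Total I = 23106.5 cm⁴.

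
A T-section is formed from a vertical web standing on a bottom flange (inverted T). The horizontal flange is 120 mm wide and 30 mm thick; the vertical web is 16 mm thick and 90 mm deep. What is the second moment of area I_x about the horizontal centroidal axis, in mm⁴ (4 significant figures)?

Split into non-overlapping primitives; take the origin at the lower-left of the bounding box.
Flange: 120 × 30, A = 3 600 mm², y = 15 mm, Ī = 270 000 mm⁴.
Web: 16 × 90, A = 1 440 mm², y = 75 mm, Ī = 972 000 mm⁴.
Centroid: ȳ = ΣA·y / ΣA = 32.1429 mm.
Transfer each piece to the horizontal centroidal axis using Ī + A·d² with d = y − 32.1429:
  flange: d = -17.1429 mm → contributes +1 327 959 mm⁴
  web: d = 42.8571 mm → contributes +3 616 898 mm⁴
Total I = 4 944 857 mm⁴.

I_x ≈ 4.945 × 10⁶ mm⁴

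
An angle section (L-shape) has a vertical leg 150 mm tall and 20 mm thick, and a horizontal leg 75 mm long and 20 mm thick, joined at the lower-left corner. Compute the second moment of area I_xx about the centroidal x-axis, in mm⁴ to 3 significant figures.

Treat the section as a set of non-overlapping primitives; coordinates are from the bounding-box lower-left.
Vertical leg: 20 × 150, A = 3 000 mm², y = 75 mm, Ī = 5 625 000 mm⁴.
Horizontal leg (remainder): 55 × 20, A = 1 100 mm², y = 10 mm, Ī = 36 667 mm⁴.
Centroid: ȳ = ΣA·y / ΣA = 57.561 mm.
Transfer each piece to the centroidal x-axis using Ī + A·d² with d = y − 57.561:
  vertical leg: d = 17.439 mm → contributes +6 537 359 mm⁴
  horizontal leg (remainder): d = -47.561 mm → contributes +2 524 918 mm⁴
Total I = 9 062 276 mm⁴.

I_xx ≈ 9.06 × 10⁶ mm⁴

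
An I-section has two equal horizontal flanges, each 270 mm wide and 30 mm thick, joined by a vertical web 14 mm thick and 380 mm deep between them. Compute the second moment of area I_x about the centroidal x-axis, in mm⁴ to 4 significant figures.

Treat the section as a set of non-overlapping primitives; coordinates are from the bounding-box lower-left.
Bottom flange: 270 × 30, A = 8 100 mm², y = 15 mm, Ī = 607 500 mm⁴.
Web: 14 × 380, A = 5 320 mm², y = 220 mm, Ī = 64 017 333 mm⁴.
Top flange: 270 × 30, A = 8 100 mm², y = 425 mm, Ī = 607 500 mm⁴.
By symmetry the centroid is at mid-height, ȳ = 220 mm.
Transfer each piece to the centroidal x-axis using Ī + A·d² with d = y − 220:
  bottom flange: d = -205 mm → contributes +341 010 000 mm⁴
  web: d = 0 mm → contributes +64 017 333 mm⁴
  top flange: d = 205 mm → contributes +341 010 000 mm⁴
Total I = 746 037 333 mm⁴.

I_x ≈ 7.460 × 10⁸ mm⁴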